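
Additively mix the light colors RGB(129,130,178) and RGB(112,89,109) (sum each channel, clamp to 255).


Additive: each channel = min(255, C₁+C₂)
R: 129+112 = 241 → 241
G: 130+89 = 219 → 219
B: 178+109 = 287 → 255
= RGB(241, 219, 255)


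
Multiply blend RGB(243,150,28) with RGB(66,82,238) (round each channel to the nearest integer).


Multiply: C = A×B/255, rounded to nearest integer
R: 243×66/255 = 16038/255 ≈ 62.894 → 63
G: 150×82/255 = 12300/255 ≈ 48.235 → 48
B: 28×238/255 = 6664/255 ≈ 26.133 → 26
= RGB(63, 48, 26)


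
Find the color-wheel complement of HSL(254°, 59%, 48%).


Complement = opposite side of color wheel = hue + 180°
H' = (254 + 180) mod 360 = 74°
S and L unchanged.
= HSL(74°, 59%, 48%)


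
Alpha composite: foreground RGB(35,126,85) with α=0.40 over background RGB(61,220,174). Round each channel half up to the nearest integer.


C = α×F + (1-α)×B, with 1-α = 0.60
R: 0.40×35 + 0.60×61 = 14.00 + 36.60 = 50.60 → 51
G: 0.40×126 + 0.60×220 = 50.40 + 132.00 = 182.40 → 182
B: 0.40×85 + 0.60×174 = 34.00 + 104.40 = 138.40 → 138
= RGB(51, 182, 138)


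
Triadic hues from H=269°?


Triadic: equally spaced at 120° intervals
H1 = 269°
H2 = (269 + 120) mod 360 = 29°
H3 = (269 + 240) mod 360 = 149°
Triadic = 269°, 29°, 149°


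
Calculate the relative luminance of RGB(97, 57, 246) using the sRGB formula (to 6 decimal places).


Linearize each channel (sRGB transfer function): c = v/255; c_lin = c/12.92 if c ≤ 0.04045, else ((c+0.055)/1.055)^2.4
  R: 97/255 ≈ 0.380392 > 0.04045 → ((0.380392+0.055)/1.055)^2.4 ≈ 0.119538
  G: 57/255 ≈ 0.223529 > 0.04045 → ((0.223529+0.055)/1.055)^2.4 ≈ 0.040915
  B: 246/255 ≈ 0.964706 > 0.04045 → ((0.964706+0.055)/1.055)^2.4 ≈ 0.921582
R_lin = 0.119538, G_lin = 0.040915, B_lin = 0.921582
L = 0.2126×R + 0.7152×G + 0.0722×B
L = 0.2126×0.119538 + 0.7152×0.040915 + 0.0722×0.921582
L ≈ 0.121215


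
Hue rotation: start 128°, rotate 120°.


New hue = (H + rotation) mod 360
New hue = (128 + 120) mod 360
= 248 mod 360
= 248°


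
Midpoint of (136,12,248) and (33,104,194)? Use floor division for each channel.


Midpoint: each channel = ⌊(C₁+C₂)/2⌋
R: ⌊(136+33)/2⌋ = 84
G: ⌊(12+104)/2⌋ = 58
B: ⌊(248+194)/2⌋ = 221
= RGB(84, 58, 221)


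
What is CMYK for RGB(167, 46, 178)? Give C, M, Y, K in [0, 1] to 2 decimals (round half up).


R'=167/255≈0.6549, G'=46/255≈0.1804, B'=178/255≈0.6980
K = 1 - max(R',G',B') = 1 - 178/255 = 77/255 = 0.30196… → 0.30
(1-R'-K)/(1-K) simplifies to (max-R)/max with max = 178:
C = (178-167)/178 = 11/178 = 0.06179… → 0.06
M = (178-46)/178 = 132/178 = 0.74157… → 0.74
Y = (178-178)/178 = 0/178 = 0 → 0.00
= CMYK(0.06, 0.74, 0.00, 0.30)


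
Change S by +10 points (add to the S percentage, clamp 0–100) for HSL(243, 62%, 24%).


Original S = 62%
Adjustment = +10 percentage points
New S = 62 + (10) = 72
Clamp to [0, 100] → 72
= HSL(243°, 72%, 24%)


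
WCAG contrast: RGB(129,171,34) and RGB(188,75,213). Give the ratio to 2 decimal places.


Linearize each sRGB channel c=v/255: c/12.92 if c ≤ 0.04045 else ((c+0.055)/1.055)^2.4
L = 0.2126×R_lin + 0.7152×G_lin + 0.0722×B_lin
Color 1 (129,171,34):
  R=129: 129/255≈0.5059 > 0.04045 → ((0.5059+0.055)/1.055)^2.4 ≈ 0.21953
  G=171: 171/255≈0.6706 > 0.04045 → ((0.6706+0.055)/1.055)^2.4 ≈ 0.40724
  B=34: 34/255≈0.1333 > 0.04045 → ((0.1333+0.055)/1.055)^2.4 ≈ 0.01600
  L1 = 0.2126×0.21953 + 0.7152×0.40724 + 0.0722×0.01600 ≈ 0.33908
Color 2 (188,75,213):
  R=188: 188/255≈0.7373 > 0.04045 → ((0.7373+0.055)/1.055)^2.4 ≈ 0.50289
  G=75: 75/255≈0.2941 > 0.04045 → ((0.2941+0.055)/1.055)^2.4 ≈ 0.07036
  B=213: 213/255≈0.8353 > 0.04045 → ((0.8353+0.055)/1.055)^2.4 ≈ 0.66539
  L2 = 0.2126×0.50289 + 0.7152×0.07036 + 0.0722×0.66539 ≈ 0.20528
Lighter = 0.33908, Darker = 0.20528
Ratio = (L_lighter + 0.05) / (L_darker + 0.05)
Ratio = (0.33908 + 0.05) / (0.20528 + 0.05) = 0.38908 / 0.25528 ≈ 1.5242
Ratio ≈ 1.52:1


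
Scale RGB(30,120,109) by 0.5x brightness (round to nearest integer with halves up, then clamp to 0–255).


Multiply each channel by 0.5, round half up, clamp to [0, 255]
R: 30×0.5 = 15
G: 120×0.5 = 60
B: 109×0.5 = 54.5 → round → 55
= RGB(15, 60, 55)


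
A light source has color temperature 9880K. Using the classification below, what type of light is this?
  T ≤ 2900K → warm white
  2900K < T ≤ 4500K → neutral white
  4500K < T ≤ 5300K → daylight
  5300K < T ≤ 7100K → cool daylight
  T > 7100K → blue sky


Temperature: 9880K
9880K > 7100K → blue sky
Classification: blue sky


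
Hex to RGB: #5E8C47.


5E → 94 (R)
8C → 140 (G)
47 → 71 (B)
= RGB(94, 140, 71)


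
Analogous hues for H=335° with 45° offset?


Base hue: 335°
Left analog: (335 - 45) mod 360 = 290°
Right analog: (335 + 45) mod 360 = 20°
Analogous hues = 290° and 20°


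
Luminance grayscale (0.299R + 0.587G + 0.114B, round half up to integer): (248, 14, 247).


Gray = 0.299×R + 0.587×G + 0.114×B
Gray = 0.299×248 + 0.587×14 + 0.114×247
Gray = 74.152 + 8.218 + 28.158
Gray = 110.528 → round half up → 111
Gray = 111


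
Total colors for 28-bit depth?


Colors = 2^bits = 2^28
= 268,435,456 colors


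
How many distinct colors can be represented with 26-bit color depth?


Colors = 2^bits = 2^26
= 67,108,864 colors


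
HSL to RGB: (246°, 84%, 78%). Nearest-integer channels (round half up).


H=246°, S=0.84, L=0.78
C = (1-|2L-1|)×S = (1-|0.56|)×0.84 = 0.3696
H' = H/60 = 246/60 ≈ 4.1000; X = C×(1-|H' mod 2 - 1|) = 0.03696
m = L - C/2 = 0.78 - 0.1848 = 0.5952
Sector ⌊H'⌋ = 4 → (R',G',B') = (0.03696, 0.0, 0.3696)
RGB = ((R'+m)×255, (G'+m)×255, (B'+m)×255) = (161.2008, 151.776, 246.024)
Round half up → RGB(161, 152, 246)


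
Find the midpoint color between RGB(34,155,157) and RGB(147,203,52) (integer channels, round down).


Midpoint: each channel = ⌊(C₁+C₂)/2⌋
R: ⌊(34+147)/2⌋ = 90
G: ⌊(155+203)/2⌋ = 179
B: ⌊(157+52)/2⌋ = 104
= RGB(90, 179, 104)


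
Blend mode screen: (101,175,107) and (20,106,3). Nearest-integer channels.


Screen: C = 255 - (255-A)×(255-B)/255, rounded to nearest integer
R: 255 - (255-101)×(255-20)/255 = 255 - 36190/255 ≈ 255 - 141.922 = 113.078 → 113
G: 255 - (255-175)×(255-106)/255 = 255 - 11920/255 ≈ 255 - 46.745 = 208.255 → 208
B: 255 - (255-107)×(255-3)/255 = 255 - 37296/255 ≈ 255 - 146.259 = 108.741 → 109
= RGB(113, 208, 109)


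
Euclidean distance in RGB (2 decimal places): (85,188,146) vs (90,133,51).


d = √[(R₁-R₂)² + (G₁-G₂)² + (B₁-B₂)²]
d = √[(85-90)² + (188-133)² + (146-51)²]
d = √[25 + 3025 + 9025]
d = √12075
d ≈ 109.89


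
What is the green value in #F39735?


Color: #F39735
R = F3 = 243
G = 97 = 151
B = 35 = 53
Green = 151


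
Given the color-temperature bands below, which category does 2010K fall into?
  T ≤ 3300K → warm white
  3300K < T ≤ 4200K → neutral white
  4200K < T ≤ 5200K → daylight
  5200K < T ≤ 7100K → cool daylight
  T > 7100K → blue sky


Temperature: 2010K
2010K ≤ 3300K → warm white
Classification: warm white


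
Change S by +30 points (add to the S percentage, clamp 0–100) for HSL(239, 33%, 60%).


Original S = 33%
Adjustment = +30 percentage points
New S = 33 + (30) = 63
Clamp to [0, 100] → 63
= HSL(239°, 63%, 60%)


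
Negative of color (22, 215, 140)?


Invert: (255-R, 255-G, 255-B)
R: 255-22 = 233
G: 255-215 = 40
B: 255-140 = 115
= RGB(233, 40, 115)


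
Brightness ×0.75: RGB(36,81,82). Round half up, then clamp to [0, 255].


Multiply each channel by 0.75, round half up, clamp to [0, 255]
R: 36×0.75 = 27
G: 81×0.75 = 60.75 → round → 61
B: 82×0.75 = 61.5 → round → 62
= RGB(27, 61, 62)


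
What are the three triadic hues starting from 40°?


Triadic: equally spaced at 120° intervals
H1 = 40°
H2 = (40 + 120) mod 360 = 160°
H3 = (40 + 240) mod 360 = 280°
Triadic = 40°, 160°, 280°


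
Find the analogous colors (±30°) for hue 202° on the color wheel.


Base hue: 202°
Left analog: (202 - 30) mod 360 = 172°
Right analog: (202 + 30) mod 360 = 232°
Analogous hues = 172° and 232°


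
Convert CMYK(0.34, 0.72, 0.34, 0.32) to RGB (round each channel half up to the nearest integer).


R = 255 × (1-C) × (1-K) = 255 × 0.66 × 0.68 = 114.444 → 114
G = 255 × (1-M) × (1-K) = 255 × 0.28 × 0.68 = 48.552 → 49
B = 255 × (1-Y) × (1-K) = 255 × 0.66 × 0.68 = 114.444 → 114
= RGB(114, 49, 114)


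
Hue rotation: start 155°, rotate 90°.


New hue = (H + rotation) mod 360
New hue = (155 + 90) mod 360
= 245 mod 360
= 245°


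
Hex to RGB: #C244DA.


C2 → 194 (R)
44 → 68 (G)
DA → 218 (B)
= RGB(194, 68, 218)


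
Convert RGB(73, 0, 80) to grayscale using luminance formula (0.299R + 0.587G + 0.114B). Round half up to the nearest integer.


Gray = 0.299×R + 0.587×G + 0.114×B
Gray = 0.299×73 + 0.587×0 + 0.114×80
Gray = 21.827 + 0.000 + 9.120
Gray = 30.947 → round half up → 31
Gray = 31


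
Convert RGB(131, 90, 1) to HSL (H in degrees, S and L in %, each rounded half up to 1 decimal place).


Normalize: R'=131/255≈0.5137, G'=90/255≈0.3529, B'=1/255≈0.0039
Max=131/255, Min=1/255, Δ=Max-Min=130/255
L = (Max+Min)/2 = (131+1)/510 = 132/510 = 0.25882… → L = 25.9%
L ≤ 0.5 → S = Δ/(Max+Min) = 130/(131+1) = 130/132 = 0.98484… → S = 98.5%
(the 1/255 factors cancel in S and H, so raw channel differences can be used)
Max is R' → H = 60 × (((G-B)/Δ) mod 6) = 60 × (((90-1)/130) mod 6)
  89/130 = 0.6846…
  H = 60 × 0.6846… = 41.076…° → H = 41.1°
= HSL(41.1°, 98.5%, 25.9%)


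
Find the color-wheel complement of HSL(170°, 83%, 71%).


Complement = opposite side of color wheel = hue + 180°
H' = (170 + 180) mod 360 = 350°
S and L unchanged.
= HSL(350°, 83%, 71%)


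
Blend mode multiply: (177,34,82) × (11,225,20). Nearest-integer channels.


Multiply: C = A×B/255, rounded to nearest integer
R: 177×11/255 = 1947/255 ≈ 7.635 → 8
G: 34×225/255 = 7650/255 ≈ 30.000 → 30
B: 82×20/255 = 1640/255 ≈ 6.431 → 6
= RGB(8, 30, 6)


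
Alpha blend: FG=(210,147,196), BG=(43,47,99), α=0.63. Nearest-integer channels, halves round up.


C = α×F + (1-α)×B, with 1-α = 0.37
R: 0.63×210 + 0.37×43 = 132.30 + 15.91 = 148.21 → 148
G: 0.63×147 + 0.37×47 = 92.61 + 17.39 = 110.00 → 110
B: 0.63×196 + 0.37×99 = 123.48 + 36.63 = 160.11 → 160
= RGB(148, 110, 160)


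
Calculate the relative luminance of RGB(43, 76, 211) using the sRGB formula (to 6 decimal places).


Linearize each channel (sRGB transfer function): c = v/255; c_lin = c/12.92 if c ≤ 0.04045, else ((c+0.055)/1.055)^2.4
  R: 43/255 ≈ 0.168627 > 0.04045 → ((0.168627+0.055)/1.055)^2.4 ≈ 0.024158
  G: 76/255 ≈ 0.298039 > 0.04045 → ((0.298039+0.055)/1.055)^2.4 ≈ 0.072272
  B: 211/255 ≈ 0.827451 > 0.04045 → ((0.827451+0.055)/1.055)^2.4 ≈ 0.651406
R_lin = 0.024158, G_lin = 0.072272, B_lin = 0.651406
L = 0.2126×R + 0.7152×G + 0.0722×B
L = 0.2126×0.024158 + 0.7152×0.072272 + 0.0722×0.651406
L ≈ 0.103856


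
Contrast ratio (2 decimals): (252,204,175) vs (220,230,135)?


Linearize each sRGB channel c=v/255: c/12.92 if c ≤ 0.04045 else ((c+0.055)/1.055)^2.4
L = 0.2126×R_lin + 0.7152×G_lin + 0.0722×B_lin
Color 1 (252,204,175):
  R=252: 252/255≈0.9882 > 0.04045 → ((0.9882+0.055)/1.055)^2.4 ≈ 0.97345
  G=204: 204/255≈0.8000 > 0.04045 → ((0.8000+0.055)/1.055)^2.4 ≈ 0.60383
  B=175: 175/255≈0.6863 > 0.04045 → ((0.6863+0.055)/1.055)^2.4 ≈ 0.42869
  L1 = 0.2126×0.97345 + 0.7152×0.60383 + 0.0722×0.42869 ≈ 0.66976
Color 2 (220,230,135):
  R=220: 220/255≈0.8627 > 0.04045 → ((0.8627+0.055)/1.055)^2.4 ≈ 0.71569
  G=230: 230/255≈0.9020 > 0.04045 → ((0.9020+0.055)/1.055)^2.4 ≈ 0.79130
  B=135: 135/255≈0.5294 > 0.04045 → ((0.5294+0.055)/1.055)^2.4 ≈ 0.24228
  L2 = 0.2126×0.71569 + 0.7152×0.79130 + 0.0722×0.24228 ≈ 0.73559
Lighter = 0.73559, Darker = 0.66976
Ratio = (L_lighter + 0.05) / (L_darker + 0.05)
Ratio = (0.73559 + 0.05) / (0.66976 + 0.05) = 0.78559 / 0.71976 ≈ 1.0914
Ratio ≈ 1.09:1


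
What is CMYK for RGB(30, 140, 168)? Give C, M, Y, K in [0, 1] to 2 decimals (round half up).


R'=30/255≈0.1176, G'=140/255≈0.5490, B'=168/255≈0.6588
K = 1 - max(R',G',B') = 1 - 168/255 = 87/255 = 0.34117… → 0.34
(1-R'-K)/(1-K) simplifies to (max-R)/max with max = 168:
C = (168-30)/168 = 138/168 = 0.82142… → 0.82
M = (168-140)/168 = 28/168 = 0.16666… → 0.17
Y = (168-168)/168 = 0/168 = 0 → 0.00
= CMYK(0.82, 0.17, 0.00, 0.34)


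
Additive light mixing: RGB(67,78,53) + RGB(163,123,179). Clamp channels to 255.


Additive: each channel = min(255, C₁+C₂)
R: 67+163 = 230 → 230
G: 78+123 = 201 → 201
B: 53+179 = 232 → 232
= RGB(230, 201, 232)


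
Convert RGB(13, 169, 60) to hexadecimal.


R = 13 → 0D (hex)
G = 169 → A9 (hex)
B = 60 → 3C (hex)
Hex = #0DA93C


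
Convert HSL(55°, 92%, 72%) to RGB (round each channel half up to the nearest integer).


H=55°, S=0.92, L=0.72
C = (1-|2L-1|)×S = (1-|0.44|)×0.92 = 0.5152
H' = H/60 = 55/60 ≈ 0.9167; X = C×(1-|H' mod 2 - 1|) ≈ 0.4723
m = L - C/2 = 0.72 - 0.2576 = 0.4624
Sector ⌊H'⌋ = 0 → (R',G',B') = (0.5152, ≈0.4723, 0.0)
RGB = ((R'+m)×255, (G'+m)×255, (B'+m)×255) = (249.288, 238.34, 117.912)
Round half up → RGB(249, 238, 118)


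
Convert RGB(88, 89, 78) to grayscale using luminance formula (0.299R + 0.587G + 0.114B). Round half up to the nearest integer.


Gray = 0.299×R + 0.587×G + 0.114×B
Gray = 0.299×88 + 0.587×89 + 0.114×78
Gray = 26.312 + 52.243 + 8.892
Gray = 87.447 → round half up → 87
Gray = 87


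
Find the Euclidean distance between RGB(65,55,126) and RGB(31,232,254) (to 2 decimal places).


d = √[(R₁-R₂)² + (G₁-G₂)² + (B₁-B₂)²]
d = √[(65-31)² + (55-232)² + (126-254)²]
d = √[1156 + 31329 + 16384]
d = √48869
d ≈ 221.06


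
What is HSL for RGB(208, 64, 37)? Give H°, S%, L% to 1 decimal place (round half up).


Normalize: R'=208/255≈0.8157, G'=64/255≈0.2510, B'=37/255≈0.1451
Max=208/255, Min=37/255, Δ=Max-Min=171/255
L = (Max+Min)/2 = (208+37)/510 = 245/510 = 0.48039… → L = 48.0%
L ≤ 0.5 → S = Δ/(Max+Min) = 171/(208+37) = 171/245 = 0.69795… → S = 69.8%
(the 1/255 factors cancel in S and H, so raw channel differences can be used)
Max is R' → H = 60 × (((G-B)/Δ) mod 6) = 60 × (((64-37)/171) mod 6)
  27/171 = 0.1578…
  H = 60 × 0.1578… = 9.473…° → H = 9.5°
= HSL(9.5°, 69.8%, 48.0%)


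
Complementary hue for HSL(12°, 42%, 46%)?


Complement = opposite side of color wheel = hue + 180°
H' = (12 + 180) mod 360 = 192°
S and L unchanged.
= HSL(192°, 42%, 46%)


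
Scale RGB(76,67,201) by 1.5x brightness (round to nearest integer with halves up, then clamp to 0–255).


Multiply each channel by 1.5, round half up, clamp to [0, 255]
R: 76×1.5 = 114
G: 67×1.5 = 100.5 → round → 101
B: 201×1.5 = 301.5 → round → 302 → clamp → 255
= RGB(114, 101, 255)


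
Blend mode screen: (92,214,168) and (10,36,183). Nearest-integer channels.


Screen: C = 255 - (255-A)×(255-B)/255, rounded to nearest integer
R: 255 - (255-92)×(255-10)/255 = 255 - 39935/255 ≈ 255 - 156.608 = 98.392 → 98
G: 255 - (255-214)×(255-36)/255 = 255 - 8979/255 ≈ 255 - 35.212 = 219.788 → 220
B: 255 - (255-168)×(255-183)/255 = 255 - 6264/255 ≈ 255 - 24.565 = 230.435 → 230
= RGB(98, 220, 230)


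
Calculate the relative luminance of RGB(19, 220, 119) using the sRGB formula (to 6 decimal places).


Linearize each channel (sRGB transfer function): c = v/255; c_lin = c/12.92 if c ≤ 0.04045, else ((c+0.055)/1.055)^2.4
  R: 19/255 ≈ 0.074510 > 0.04045 → ((0.074510+0.055)/1.055)^2.4 ≈ 0.006512
  G: 220/255 ≈ 0.862745 > 0.04045 → ((0.862745+0.055)/1.055)^2.4 ≈ 0.715694
  B: 119/255 ≈ 0.466667 > 0.04045 → ((0.466667+0.055)/1.055)^2.4 ≈ 0.184475
R_lin = 0.006512, G_lin = 0.715694, B_lin = 0.184475
L = 0.2126×R + 0.7152×G + 0.0722×B
L = 0.2126×0.006512 + 0.7152×0.715694 + 0.0722×0.184475
L ≈ 0.526568


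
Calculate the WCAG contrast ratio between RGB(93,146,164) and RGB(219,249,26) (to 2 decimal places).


Linearize each sRGB channel c=v/255: c/12.92 if c ≤ 0.04045 else ((c+0.055)/1.055)^2.4
L = 0.2126×R_lin + 0.7152×G_lin + 0.0722×B_lin
Color 1 (93,146,164):
  R=93: 93/255≈0.3647 > 0.04045 → ((0.3647+0.055)/1.055)^2.4 ≈ 0.10946
  G=146: 146/255≈0.5725 > 0.04045 → ((0.5725+0.055)/1.055)^2.4 ≈ 0.28744
  B=164: 164/255≈0.6431 > 0.04045 → ((0.6431+0.055)/1.055)^2.4 ≈ 0.37124
  L1 = 0.2126×0.10946 + 0.7152×0.28744 + 0.0722×0.37124 ≈ 0.25565
Color 2 (219,249,26):
  R=219: 219/255≈0.8588 > 0.04045 → ((0.8588+0.055)/1.055)^2.4 ≈ 0.70838
  G=249: 249/255≈0.9765 > 0.04045 → ((0.9765+0.055)/1.055)^2.4 ≈ 0.94731
  B=26: 26/255≈0.1020 > 0.04045 → ((0.1020+0.055)/1.055)^2.4 ≈ 0.01033
  L2 = 0.2126×0.70838 + 0.7152×0.94731 + 0.0722×0.01033 ≈ 0.82886
Lighter = 0.82886, Darker = 0.25565
Ratio = (L_lighter + 0.05) / (L_darker + 0.05)
Ratio = (0.82886 + 0.05) / (0.25565 + 0.05) = 0.87886 / 0.30565 ≈ 2.8754
Ratio ≈ 2.88:1


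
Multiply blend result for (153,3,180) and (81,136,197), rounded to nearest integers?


Multiply: C = A×B/255, rounded to nearest integer
R: 153×81/255 = 12393/255 ≈ 48.600 → 49
G: 3×136/255 = 408/255 ≈ 1.600 → 2
B: 180×197/255 = 35460/255 ≈ 139.059 → 139
= RGB(49, 2, 139)


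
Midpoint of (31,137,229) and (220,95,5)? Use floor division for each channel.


Midpoint: each channel = ⌊(C₁+C₂)/2⌋
R: ⌊(31+220)/2⌋ = 125
G: ⌊(137+95)/2⌋ = 116
B: ⌊(229+5)/2⌋ = 117
= RGB(125, 116, 117)


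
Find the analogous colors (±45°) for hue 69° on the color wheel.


Base hue: 69°
Left analog: (69 - 45) mod 360 = 24°
Right analog: (69 + 45) mod 360 = 114°
Analogous hues = 24° and 114°


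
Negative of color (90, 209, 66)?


Invert: (255-R, 255-G, 255-B)
R: 255-90 = 165
G: 255-209 = 46
B: 255-66 = 189
= RGB(165, 46, 189)


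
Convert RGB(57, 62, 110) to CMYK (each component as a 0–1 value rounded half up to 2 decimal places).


R'=57/255≈0.2235, G'=62/255≈0.2431, B'=110/255≈0.4314
K = 1 - max(R',G',B') = 1 - 110/255 = 145/255 = 0.56862… → 0.57
(1-R'-K)/(1-K) simplifies to (max-R)/max with max = 110:
C = (110-57)/110 = 53/110 = 0.48181… → 0.48
M = (110-62)/110 = 48/110 = 0.43636… → 0.44
Y = (110-110)/110 = 0/110 = 0 → 0.00
= CMYK(0.48, 0.44, 0.00, 0.57)


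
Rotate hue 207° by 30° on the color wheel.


New hue = (H + rotation) mod 360
New hue = (207 + 30) mod 360
= 237 mod 360
= 237°


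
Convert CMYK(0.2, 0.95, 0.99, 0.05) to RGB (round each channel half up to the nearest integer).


R = 255 × (1-C) × (1-K) = 255 × 0.80 × 0.95 = 193.8 → 194
G = 255 × (1-M) × (1-K) = 255 × 0.05 × 0.95 = 12.1125 → 12
B = 255 × (1-Y) × (1-K) = 255 × 0.01 × 0.95 = 2.4225 → 2
= RGB(194, 12, 2)


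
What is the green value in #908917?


Color: #908917
R = 90 = 144
G = 89 = 137
B = 17 = 23
Green = 137


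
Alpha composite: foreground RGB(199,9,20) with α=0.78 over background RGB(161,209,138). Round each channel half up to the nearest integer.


C = α×F + (1-α)×B, with 1-α = 0.22
R: 0.78×199 + 0.22×161 = 155.22 + 35.42 = 190.64 → 191
G: 0.78×9 + 0.22×209 = 7.02 + 45.98 = 53.00 → 53
B: 0.78×20 + 0.22×138 = 15.60 + 30.36 = 45.96 → 46
= RGB(191, 53, 46)


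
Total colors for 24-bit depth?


Colors = 2^bits = 2^24
= 16,777,216 colors


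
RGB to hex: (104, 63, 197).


R = 104 → 68 (hex)
G = 63 → 3F (hex)
B = 197 → C5 (hex)
Hex = #683FC5


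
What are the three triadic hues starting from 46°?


Triadic: equally spaced at 120° intervals
H1 = 46°
H2 = (46 + 120) mod 360 = 166°
H3 = (46 + 240) mod 360 = 286°
Triadic = 46°, 166°, 286°


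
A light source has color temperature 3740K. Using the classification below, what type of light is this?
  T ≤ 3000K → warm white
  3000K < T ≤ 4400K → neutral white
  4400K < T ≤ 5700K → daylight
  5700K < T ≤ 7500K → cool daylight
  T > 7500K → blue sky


Temperature: 3740K
3000K < 3740K ≤ 4400K → neutral white
Classification: neutral white


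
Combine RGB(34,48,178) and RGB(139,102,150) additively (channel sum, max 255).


Additive: each channel = min(255, C₁+C₂)
R: 34+139 = 173 → 173
G: 48+102 = 150 → 150
B: 178+150 = 328 → 255
= RGB(173, 150, 255)


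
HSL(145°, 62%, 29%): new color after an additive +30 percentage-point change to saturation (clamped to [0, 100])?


Original S = 62%
Adjustment = +30 percentage points
New S = 62 + (30) = 92
Clamp to [0, 100] → 92
= HSL(145°, 92%, 29%)


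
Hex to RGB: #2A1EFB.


2A → 42 (R)
1E → 30 (G)
FB → 251 (B)
= RGB(42, 30, 251)


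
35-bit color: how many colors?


Colors = 2^bits = 2^35
= 34,359,738,368 colors


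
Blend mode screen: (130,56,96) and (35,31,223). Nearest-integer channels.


Screen: C = 255 - (255-A)×(255-B)/255, rounded to nearest integer
R: 255 - (255-130)×(255-35)/255 = 255 - 27500/255 ≈ 255 - 107.843 = 147.157 → 147
G: 255 - (255-56)×(255-31)/255 = 255 - 44576/255 ≈ 255 - 174.808 = 80.192 → 80
B: 255 - (255-96)×(255-223)/255 = 255 - 5088/255 ≈ 255 - 19.953 = 235.047 → 235
= RGB(147, 80, 235)


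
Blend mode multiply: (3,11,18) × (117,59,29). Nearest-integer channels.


Multiply: C = A×B/255, rounded to nearest integer
R: 3×117/255 = 351/255 ≈ 1.376 → 1
G: 11×59/255 = 649/255 ≈ 2.545 → 3
B: 18×29/255 = 522/255 ≈ 2.047 → 2
= RGB(1, 3, 2)


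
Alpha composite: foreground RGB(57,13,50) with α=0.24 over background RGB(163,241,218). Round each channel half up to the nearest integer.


C = α×F + (1-α)×B, with 1-α = 0.76
R: 0.24×57 + 0.76×163 = 13.68 + 123.88 = 137.56 → 138
G: 0.24×13 + 0.76×241 = 3.12 + 183.16 = 186.28 → 186
B: 0.24×50 + 0.76×218 = 12.00 + 165.68 = 177.68 → 178
= RGB(138, 186, 178)


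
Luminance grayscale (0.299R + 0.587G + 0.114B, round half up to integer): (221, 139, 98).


Gray = 0.299×R + 0.587×G + 0.114×B
Gray = 0.299×221 + 0.587×139 + 0.114×98
Gray = 66.079 + 81.593 + 11.172
Gray = 158.844 → round half up → 159
Gray = 159


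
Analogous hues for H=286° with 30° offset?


Base hue: 286°
Left analog: (286 - 30) mod 360 = 256°
Right analog: (286 + 30) mod 360 = 316°
Analogous hues = 256° and 316°


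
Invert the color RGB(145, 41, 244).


Invert: (255-R, 255-G, 255-B)
R: 255-145 = 110
G: 255-41 = 214
B: 255-244 = 11
= RGB(110, 214, 11)


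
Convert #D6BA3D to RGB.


D6 → 214 (R)
BA → 186 (G)
3D → 61 (B)
= RGB(214, 186, 61)


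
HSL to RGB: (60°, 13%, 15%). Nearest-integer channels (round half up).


H=60°, S=0.13, L=0.15
C = (1-|2L-1|)×S = (1-|-0.70|)×0.13 = 0.039
H' = H/60 = 60/60 ≈ 1.0000; X = C×(1-|H' mod 2 - 1|) = 0.039
m = L - C/2 = 0.15 - 0.0195 = 0.1305
Sector ⌊H'⌋ = 1 → (R',G',B') = (0.039, 0.039, 0.0)
RGB = ((R'+m)×255, (G'+m)×255, (B'+m)×255) = (43.2225, 43.2225, 33.2775)
Round half up → RGB(43, 43, 33)


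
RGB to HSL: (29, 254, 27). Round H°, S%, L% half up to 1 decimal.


Normalize: R'=29/255≈0.1137, G'=254/255≈0.9961, B'=27/255≈0.1059
Max=254/255, Min=27/255, Δ=Max-Min=227/255
L = (Max+Min)/2 = (254+27)/510 = 281/510 = 0.55098… → L = 55.1%
L > 0.5 → S = Δ/(2-Max-Min) = 227/(510-254-27) = 227/229 = 0.99126… → S = 99.1%
(the 1/255 factors cancel in S and H, so raw channel differences can be used)
Max is G' → H = 60 × ((B-R)/Δ + 2) = 60 × ((27-29)/227 + 2)
  -2/227 + 2 = -0.0088… + 2 = 1.9911…
  H = 60 × 1.9911… = 119.471…° → H = 119.5°
= HSL(119.5°, 99.1%, 55.1%)


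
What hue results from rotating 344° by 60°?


New hue = (H + rotation) mod 360
New hue = (344 + 60) mod 360
= 404 mod 360
= 44°


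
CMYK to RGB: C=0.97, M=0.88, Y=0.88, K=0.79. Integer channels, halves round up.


R = 255 × (1-C) × (1-K) = 255 × 0.03 × 0.21 = 1.6065 → 2
G = 255 × (1-M) × (1-K) = 255 × 0.12 × 0.21 = 6.426 → 6
B = 255 × (1-Y) × (1-K) = 255 × 0.12 × 0.21 = 6.426 → 6
= RGB(2, 6, 6)


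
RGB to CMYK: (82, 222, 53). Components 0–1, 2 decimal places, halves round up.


R'=82/255≈0.3216, G'=222/255≈0.8706, B'=53/255≈0.2078
K = 1 - max(R',G',B') = 1 - 222/255 = 33/255 = 0.12941… → 0.13
(1-R'-K)/(1-K) simplifies to (max-R)/max with max = 222:
C = (222-82)/222 = 140/222 = 0.63063… → 0.63
M = (222-222)/222 = 0/222 = 0 → 0.00
Y = (222-53)/222 = 169/222 = 0.76126… → 0.76
= CMYK(0.63, 0.00, 0.76, 0.13)


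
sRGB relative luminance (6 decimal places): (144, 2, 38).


Linearize each channel (sRGB transfer function): c = v/255; c_lin = c/12.92 if c ≤ 0.04045, else ((c+0.055)/1.055)^2.4
  R: 144/255 ≈ 0.564706 > 0.04045 → ((0.564706+0.055)/1.055)^2.4 ≈ 0.278894
  G: 2/255 ≈ 0.007843 ≤ 0.04045 → 0.007843/12.92 ≈ 0.000607
  B: 38/255 ≈ 0.149020 > 0.04045 → ((0.149020+0.055)/1.055)^2.4 ≈ 0.019382
R_lin = 0.278894, G_lin = 0.000607, B_lin = 0.019382
L = 0.2126×R + 0.7152×G + 0.0722×B
L = 0.2126×0.278894 + 0.7152×0.000607 + 0.0722×0.019382
L ≈ 0.061126


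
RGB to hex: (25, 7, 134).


R = 25 → 19 (hex)
G = 7 → 07 (hex)
B = 134 → 86 (hex)
Hex = #190786


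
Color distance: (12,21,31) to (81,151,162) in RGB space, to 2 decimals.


d = √[(R₁-R₂)² + (G₁-G₂)² + (B₁-B₂)²]
d = √[(12-81)² + (21-151)² + (31-162)²]
d = √[4761 + 16900 + 17161]
d = √38822
d ≈ 197.03


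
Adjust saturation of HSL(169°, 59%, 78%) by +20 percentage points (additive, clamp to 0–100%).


Original S = 59%
Adjustment = +20 percentage points
New S = 59 + (20) = 79
Clamp to [0, 100] → 79
= HSL(169°, 79%, 78%)


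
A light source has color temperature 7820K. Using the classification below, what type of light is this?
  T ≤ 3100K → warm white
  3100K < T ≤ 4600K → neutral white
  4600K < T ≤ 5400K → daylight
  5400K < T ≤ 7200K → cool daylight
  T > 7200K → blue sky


Temperature: 7820K
7820K > 7200K → blue sky
Classification: blue sky


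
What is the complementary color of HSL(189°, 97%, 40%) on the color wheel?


Complement = opposite side of color wheel = hue + 180°
H' = (189 + 180) mod 360 = 9°
S and L unchanged.
= HSL(9°, 97%, 40%)


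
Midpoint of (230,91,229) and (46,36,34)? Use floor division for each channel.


Midpoint: each channel = ⌊(C₁+C₂)/2⌋
R: ⌊(230+46)/2⌋ = 138
G: ⌊(91+36)/2⌋ = 63
B: ⌊(229+34)/2⌋ = 131
= RGB(138, 63, 131)


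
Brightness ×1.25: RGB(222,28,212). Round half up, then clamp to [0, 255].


Multiply each channel by 1.25, round half up, clamp to [0, 255]
R: 222×1.25 = 277.5 → round → 278 → clamp → 255
G: 28×1.25 = 35
B: 212×1.25 = 265 → clamp → 255
= RGB(255, 35, 255)


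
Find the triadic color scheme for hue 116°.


Triadic: equally spaced at 120° intervals
H1 = 116°
H2 = (116 + 120) mod 360 = 236°
H3 = (116 + 240) mod 360 = 356°
Triadic = 116°, 236°, 356°


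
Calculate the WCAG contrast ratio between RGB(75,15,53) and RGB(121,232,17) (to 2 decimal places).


Linearize each sRGB channel c=v/255: c/12.92 if c ≤ 0.04045 else ((c+0.055)/1.055)^2.4
L = 0.2126×R_lin + 0.7152×G_lin + 0.0722×B_lin
Color 1 (75,15,53):
  R=75: 75/255≈0.2941 > 0.04045 → ((0.2941+0.055)/1.055)^2.4 ≈ 0.07036
  G=15: 15/255≈0.0588 > 0.04045 → ((0.0588+0.055)/1.055)^2.4 ≈ 0.00478
  B=53: 53/255≈0.2078 > 0.04045 → ((0.2078+0.055)/1.055)^2.4 ≈ 0.03560
  L1 = 0.2126×0.07036 + 0.7152×0.00478 + 0.0722×0.03560 ≈ 0.02095
Color 2 (121,232,17):
  R=121: 121/255≈0.4745 > 0.04045 → ((0.4745+0.055)/1.055)^2.4 ≈ 0.19120
  G=232: 232/255≈0.9098 > 0.04045 → ((0.9098+0.055)/1.055)^2.4 ≈ 0.80695
  B=17: 17/255≈0.0667 > 0.04045 → ((0.0667+0.055)/1.055)^2.4 ≈ 0.00561
  L2 = 0.2126×0.19120 + 0.7152×0.80695 + 0.0722×0.00561 ≈ 0.61819
Lighter = 0.61819, Darker = 0.02095
Ratio = (L_lighter + 0.05) / (L_darker + 0.05)
Ratio = (0.61819 + 0.05) / (0.02095 + 0.05) = 0.66819 / 0.07095 ≈ 9.4183
Ratio ≈ 9.42:1


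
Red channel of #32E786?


Color: #32E786
R = 32 = 50
G = E7 = 231
B = 86 = 134
Red = 50


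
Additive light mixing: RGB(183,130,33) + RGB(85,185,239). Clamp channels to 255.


Additive: each channel = min(255, C₁+C₂)
R: 183+85 = 268 → 255
G: 130+185 = 315 → 255
B: 33+239 = 272 → 255
= RGB(255, 255, 255)


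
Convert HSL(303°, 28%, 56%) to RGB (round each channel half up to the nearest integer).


H=303°, S=0.28, L=0.56
C = (1-|2L-1|)×S = (1-|0.12|)×0.28 = 0.2464
H' = H/60 = 303/60 ≈ 5.0500; X = C×(1-|H' mod 2 - 1|) = 0.23408
m = L - C/2 = 0.56 - 0.1232 = 0.4368
Sector ⌊H'⌋ = 5 → (R',G',B') = (0.2464, 0.0, 0.23408)
RGB = ((R'+m)×255, (G'+m)×255, (B'+m)×255) = (174.216, 111.384, 171.0744)
Round half up → RGB(174, 111, 171)


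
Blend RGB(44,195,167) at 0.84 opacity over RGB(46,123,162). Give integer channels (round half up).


C = α×F + (1-α)×B, with 1-α = 0.16
R: 0.84×44 + 0.16×46 = 36.96 + 7.36 = 44.32 → 44
G: 0.84×195 + 0.16×123 = 163.80 + 19.68 = 183.48 → 183
B: 0.84×167 + 0.16×162 = 140.28 + 25.92 = 166.20 → 166
= RGB(44, 183, 166)


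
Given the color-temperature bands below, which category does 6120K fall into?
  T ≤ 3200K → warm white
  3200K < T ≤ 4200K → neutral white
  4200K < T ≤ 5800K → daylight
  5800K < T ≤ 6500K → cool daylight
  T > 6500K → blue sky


Temperature: 6120K
5800K < 6120K ≤ 6500K → cool daylight
Classification: cool daylight


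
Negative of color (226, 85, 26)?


Invert: (255-R, 255-G, 255-B)
R: 255-226 = 29
G: 255-85 = 170
B: 255-26 = 229
= RGB(29, 170, 229)


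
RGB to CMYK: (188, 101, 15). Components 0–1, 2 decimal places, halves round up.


R'=188/255≈0.7373, G'=101/255≈0.3961, B'=15/255≈0.0588
K = 1 - max(R',G',B') = 1 - 188/255 = 67/255 = 0.26274… → 0.26
(1-R'-K)/(1-K) simplifies to (max-R)/max with max = 188:
C = (188-188)/188 = 0/188 = 0 → 0.00
M = (188-101)/188 = 87/188 = 0.46276… → 0.46
Y = (188-15)/188 = 173/188 = 0.92021… → 0.92
= CMYK(0.00, 0.46, 0.92, 0.26)


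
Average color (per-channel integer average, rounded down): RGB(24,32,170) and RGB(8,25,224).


Midpoint: each channel = ⌊(C₁+C₂)/2⌋
R: ⌊(24+8)/2⌋ = 16
G: ⌊(32+25)/2⌋ = 28
B: ⌊(170+224)/2⌋ = 197
= RGB(16, 28, 197)


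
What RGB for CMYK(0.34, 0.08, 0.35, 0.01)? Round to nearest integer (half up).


R = 255 × (1-C) × (1-K) = 255 × 0.66 × 0.99 = 166.617 → 167
G = 255 × (1-M) × (1-K) = 255 × 0.92 × 0.99 = 232.254 → 232
B = 255 × (1-Y) × (1-K) = 255 × 0.65 × 0.99 = 164.0925 → 164
= RGB(167, 232, 164)


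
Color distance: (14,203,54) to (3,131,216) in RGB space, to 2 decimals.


d = √[(R₁-R₂)² + (G₁-G₂)² + (B₁-B₂)²]
d = √[(14-3)² + (203-131)² + (54-216)²]
d = √[121 + 5184 + 26244]
d = √31549
d ≈ 177.62


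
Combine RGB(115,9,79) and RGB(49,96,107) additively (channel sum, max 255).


Additive: each channel = min(255, C₁+C₂)
R: 115+49 = 164 → 164
G: 9+96 = 105 → 105
B: 79+107 = 186 → 186
= RGB(164, 105, 186)


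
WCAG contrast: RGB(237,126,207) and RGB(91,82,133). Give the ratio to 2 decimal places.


Linearize each sRGB channel c=v/255: c/12.92 if c ≤ 0.04045 else ((c+0.055)/1.055)^2.4
L = 0.2126×R_lin + 0.7152×G_lin + 0.0722×B_lin
Color 1 (237,126,207):
  R=237: 237/255≈0.9294 > 0.04045 → ((0.9294+0.055)/1.055)^2.4 ≈ 0.84687
  G=126: 126/255≈0.4941 > 0.04045 → ((0.4941+0.055)/1.055)^2.4 ≈ 0.20864
  B=207: 207/255≈0.8118 > 0.04045 → ((0.8118+0.055)/1.055)^2.4 ≈ 0.62396
  L1 = 0.2126×0.84687 + 0.7152×0.20864 + 0.0722×0.62396 ≈ 0.37431
Color 2 (91,82,133):
  R=91: 91/255≈0.3569 > 0.04045 → ((0.3569+0.055)/1.055)^2.4 ≈ 0.10462
  G=82: 82/255≈0.3216 > 0.04045 → ((0.3216+0.055)/1.055)^2.4 ≈ 0.08438
  B=133: 133/255≈0.5216 > 0.04045 → ((0.5216+0.055)/1.055)^2.4 ≈ 0.23455
  L2 = 0.2126×0.10462 + 0.7152×0.08438 + 0.0722×0.23455 ≈ 0.09952
Lighter = 0.37431, Darker = 0.09952
Ratio = (L_lighter + 0.05) / (L_darker + 0.05)
Ratio = (0.37431 + 0.05) / (0.09952 + 0.05) = 0.42431 / 0.14952 ≈ 2.8378
Ratio ≈ 2.84:1


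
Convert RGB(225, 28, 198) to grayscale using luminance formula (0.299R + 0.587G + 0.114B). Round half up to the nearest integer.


Gray = 0.299×R + 0.587×G + 0.114×B
Gray = 0.299×225 + 0.587×28 + 0.114×198
Gray = 67.275 + 16.436 + 22.572
Gray = 106.283 → round half up → 106
Gray = 106


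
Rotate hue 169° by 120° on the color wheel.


New hue = (H + rotation) mod 360
New hue = (169 + 120) mod 360
= 289 mod 360
= 289°


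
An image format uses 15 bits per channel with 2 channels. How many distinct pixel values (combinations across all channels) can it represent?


Total bits = 15 bits/channel × 2 channels = 30 bits
Distinct pixel values = 2^30
= 1,073,741,824 pixel values


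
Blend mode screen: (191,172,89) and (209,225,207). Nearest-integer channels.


Screen: C = 255 - (255-A)×(255-B)/255, rounded to nearest integer
R: 255 - (255-191)×(255-209)/255 = 255 - 2944/255 ≈ 255 - 11.545 = 243.455 → 243
G: 255 - (255-172)×(255-225)/255 = 255 - 2490/255 ≈ 255 - 9.765 = 245.235 → 245
B: 255 - (255-89)×(255-207)/255 = 255 - 7968/255 ≈ 255 - 31.247 = 223.753 → 224
= RGB(243, 245, 224)


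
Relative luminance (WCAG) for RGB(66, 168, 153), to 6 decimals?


Linearize each channel (sRGB transfer function): c = v/255; c_lin = c/12.92 if c ≤ 0.04045, else ((c+0.055)/1.055)^2.4
  R: 66/255 ≈ 0.258824 > 0.04045 → ((0.258824+0.055)/1.055)^2.4 ≈ 0.054480
  G: 168/255 ≈ 0.658824 > 0.04045 → ((0.658824+0.055)/1.055)^2.4 ≈ 0.391572
  B: 153/255 ≈ 0.600000 > 0.04045 → ((0.600000+0.055)/1.055)^2.4 ≈ 0.318547
R_lin = 0.054480, G_lin = 0.391572, B_lin = 0.318547
L = 0.2126×R + 0.7152×G + 0.0722×B
L = 0.2126×0.054480 + 0.7152×0.391572 + 0.0722×0.318547
L ≈ 0.314634


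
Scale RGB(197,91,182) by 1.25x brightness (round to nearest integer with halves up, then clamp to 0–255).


Multiply each channel by 1.25, round half up, clamp to [0, 255]
R: 197×1.25 = 246.25 → round → 246
G: 91×1.25 = 113.75 → round → 114
B: 182×1.25 = 227.5 → round → 228
= RGB(246, 114, 228)


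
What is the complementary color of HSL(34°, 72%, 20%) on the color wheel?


Complement = opposite side of color wheel = hue + 180°
H' = (34 + 180) mod 360 = 214°
S and L unchanged.
= HSL(214°, 72%, 20%)


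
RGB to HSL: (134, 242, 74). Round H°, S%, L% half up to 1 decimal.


Normalize: R'=134/255≈0.5255, G'=242/255≈0.9490, B'=74/255≈0.2902
Max=242/255, Min=74/255, Δ=Max-Min=168/255
L = (Max+Min)/2 = (242+74)/510 = 316/510 = 0.61960… → L = 62.0%
L > 0.5 → S = Δ/(2-Max-Min) = 168/(510-242-74) = 168/194 = 0.86597… → S = 86.6%
(the 1/255 factors cancel in S and H, so raw channel differences can be used)
Max is G' → H = 60 × ((B-R)/Δ + 2) = 60 × ((74-134)/168 + 2)
  -60/168 + 2 = -0.3571… + 2 = 1.6428…
  H = 60 × 1.6428… = 98.571…° → H = 98.6°
= HSL(98.6°, 86.6%, 62.0%)


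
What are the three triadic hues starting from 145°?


Triadic: equally spaced at 120° intervals
H1 = 145°
H2 = (145 + 120) mod 360 = 265°
H3 = (145 + 240) mod 360 = 25°
Triadic = 145°, 265°, 25°


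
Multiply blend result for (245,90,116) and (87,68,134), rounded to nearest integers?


Multiply: C = A×B/255, rounded to nearest integer
R: 245×87/255 = 21315/255 ≈ 83.588 → 84
G: 90×68/255 = 6120/255 ≈ 24.000 → 24
B: 116×134/255 = 15544/255 ≈ 60.957 → 61
= RGB(84, 24, 61)


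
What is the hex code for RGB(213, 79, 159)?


R = 213 → D5 (hex)
G = 79 → 4F (hex)
B = 159 → 9F (hex)
Hex = #D54F9F


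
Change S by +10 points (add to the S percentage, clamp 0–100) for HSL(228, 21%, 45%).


Original S = 21%
Adjustment = +10 percentage points
New S = 21 + (10) = 31
Clamp to [0, 100] → 31
= HSL(228°, 31%, 45%)


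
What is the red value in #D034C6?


Color: #D034C6
R = D0 = 208
G = 34 = 52
B = C6 = 198
Red = 208


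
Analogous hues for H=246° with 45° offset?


Base hue: 246°
Left analog: (246 - 45) mod 360 = 201°
Right analog: (246 + 45) mod 360 = 291°
Analogous hues = 201° and 291°


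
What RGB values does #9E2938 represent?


9E → 158 (R)
29 → 41 (G)
38 → 56 (B)
= RGB(158, 41, 56)


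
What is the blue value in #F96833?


Color: #F96833
R = F9 = 249
G = 68 = 104
B = 33 = 51
Blue = 51


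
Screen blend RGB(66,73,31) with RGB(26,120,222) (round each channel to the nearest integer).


Screen: C = 255 - (255-A)×(255-B)/255, rounded to nearest integer
R: 255 - (255-66)×(255-26)/255 = 255 - 43281/255 ≈ 255 - 169.729 = 85.271 → 85
G: 255 - (255-73)×(255-120)/255 = 255 - 24570/255 ≈ 255 - 96.353 = 158.647 → 159
B: 255 - (255-31)×(255-222)/255 = 255 - 7392/255 ≈ 255 - 28.988 = 226.012 → 226
= RGB(85, 159, 226)


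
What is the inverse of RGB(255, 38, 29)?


Invert: (255-R, 255-G, 255-B)
R: 255-255 = 0
G: 255-38 = 217
B: 255-29 = 226
= RGB(0, 217, 226)


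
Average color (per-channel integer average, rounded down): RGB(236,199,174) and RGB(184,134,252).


Midpoint: each channel = ⌊(C₁+C₂)/2⌋
R: ⌊(236+184)/2⌋ = 210
G: ⌊(199+134)/2⌋ = 166
B: ⌊(174+252)/2⌋ = 213
= RGB(210, 166, 213)


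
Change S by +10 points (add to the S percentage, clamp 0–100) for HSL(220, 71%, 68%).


Original S = 71%
Adjustment = +10 percentage points
New S = 71 + (10) = 81
Clamp to [0, 100] → 81
= HSL(220°, 81%, 68%)


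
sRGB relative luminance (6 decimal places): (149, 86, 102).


Linearize each channel (sRGB transfer function): c = v/255; c_lin = c/12.92 if c ≤ 0.04045, else ((c+0.055)/1.055)^2.4
  R: 149/255 ≈ 0.584314 > 0.04045 → ((0.584314+0.055)/1.055)^2.4 ≈ 0.300544
  G: 86/255 ≈ 0.337255 > 0.04045 → ((0.337255+0.055)/1.055)^2.4 ≈ 0.093059
  B: 102/255 ≈ 0.400000 > 0.04045 → ((0.400000+0.055)/1.055)^2.4 ≈ 0.132868
R_lin = 0.300544, G_lin = 0.093059, B_lin = 0.132868
L = 0.2126×R + 0.7152×G + 0.0722×B
L = 0.2126×0.300544 + 0.7152×0.093059 + 0.0722×0.132868
L ≈ 0.140044


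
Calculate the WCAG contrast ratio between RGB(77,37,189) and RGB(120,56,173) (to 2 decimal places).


Linearize each sRGB channel c=v/255: c/12.92 if c ≤ 0.04045 else ((c+0.055)/1.055)^2.4
L = 0.2126×R_lin + 0.7152×G_lin + 0.0722×B_lin
Color 1 (77,37,189):
  R=77: 77/255≈0.3020 > 0.04045 → ((0.3020+0.055)/1.055)^2.4 ≈ 0.07421
  G=37: 37/255≈0.1451 > 0.04045 → ((0.1451+0.055)/1.055)^2.4 ≈ 0.01850
  B=189: 189/255≈0.7412 > 0.04045 → ((0.7412+0.055)/1.055)^2.4 ≈ 0.50888
  L1 = 0.2126×0.07421 + 0.7152×0.01850 + 0.0722×0.50888 ≈ 0.06575
Color 2 (120,56,173):
  R=120: 120/255≈0.4706 > 0.04045 → ((0.4706+0.055)/1.055)^2.4 ≈ 0.18782
  G=56: 56/255≈0.2196 > 0.04045 → ((0.2196+0.055)/1.055)^2.4 ≈ 0.03955
  B=173: 173/255≈0.6784 > 0.04045 → ((0.6784+0.055)/1.055)^2.4 ≈ 0.41789
  L2 = 0.2126×0.18782 + 0.7152×0.03955 + 0.0722×0.41789 ≈ 0.09839
Lighter = 0.09839, Darker = 0.06575
Ratio = (L_lighter + 0.05) / (L_darker + 0.05)
Ratio = (0.09839 + 0.05) / (0.06575 + 0.05) = 0.14839 / 0.11575 ≈ 1.2819
Ratio ≈ 1.28:1


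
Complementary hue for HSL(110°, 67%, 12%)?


Complement = opposite side of color wheel = hue + 180°
H' = (110 + 180) mod 360 = 290°
S and L unchanged.
= HSL(290°, 67%, 12%)


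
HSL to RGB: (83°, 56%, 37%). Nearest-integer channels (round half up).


H=83°, S=0.56, L=0.37
C = (1-|2L-1|)×S = (1-|-0.26|)×0.56 = 0.4144
H' = H/60 = 83/60 ≈ 1.3833; X = C×(1-|H' mod 2 - 1|) ≈ 0.2555
m = L - C/2 = 0.37 - 0.2072 = 0.1628
Sector ⌊H'⌋ = 1 → (R',G',B') = (≈0.2555, 0.4144, 0.0)
RGB = ((R'+m)×255, (G'+m)×255, (B'+m)×255) = (106.6784, 147.186, 41.514)
Round half up → RGB(107, 147, 42)
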